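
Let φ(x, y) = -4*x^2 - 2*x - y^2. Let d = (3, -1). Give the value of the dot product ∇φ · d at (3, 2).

-74

∂φ/∂x = -8*x - 2
∂φ/∂y = -2*y
∇φ at (3, 2) = (-26, -4)
∇φ · d = (-26)(3) + (-4)(-1) = -74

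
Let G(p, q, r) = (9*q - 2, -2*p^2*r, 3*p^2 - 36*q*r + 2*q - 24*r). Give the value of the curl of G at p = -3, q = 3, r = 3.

(-88, 18, 27)

(∇×G)₁ = ∂G₃/∂q − ∂G₂/∂r = 2*p^2 - 36*r + 2
(∇×G)₂ = ∂G₁/∂r − ∂G₃/∂p = -6*p
(∇×G)₃ = ∂G₂/∂p − ∂G₁/∂q = -4*p*r - 9
∇×G = (2*p^2 - 36*r + 2, -6*p, -4*p*r - 9)
At (-3, 3, 3): (-88, 18, 27).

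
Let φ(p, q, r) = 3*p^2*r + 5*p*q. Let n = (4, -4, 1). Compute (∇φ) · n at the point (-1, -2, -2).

31

∂φ/∂p = 6*p*r + 5*q
∂φ/∂q = 5*p
∂φ/∂r = 3*p^2
∇φ at (-1, -2, -2) = (2, -5, 3)
∇φ · n = (2)(4) + (-5)(-4) + (3)(1) = 31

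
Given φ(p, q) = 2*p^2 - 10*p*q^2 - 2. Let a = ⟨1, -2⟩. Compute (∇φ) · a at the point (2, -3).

-322

∂φ/∂p = 4*p - 10*q^2
∂φ/∂q = -20*p*q
∇φ at (2, -3) = (-82, 120)
∇φ · a = (-82)(1) + (120)(-2) = -322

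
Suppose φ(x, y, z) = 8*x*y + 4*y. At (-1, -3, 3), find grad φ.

(-24, -4, 0)

∂φ/∂x = 8*y
∂φ/∂y = 8*x + 4
∂φ/∂z = 0
∇φ = (8*y, 8*x + 4, 0)
At (-1, -3, 3): (-24, -4, 0).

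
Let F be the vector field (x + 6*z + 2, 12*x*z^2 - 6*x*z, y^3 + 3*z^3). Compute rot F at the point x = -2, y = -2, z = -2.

(∇×F)₁ = ∂F₃/∂y − ∂F₂/∂z = -24*x*z + 6*x + 3*y^2
(∇×F)₂ = ∂F₁/∂z − ∂F₃/∂x = 6
(∇×F)₃ = ∂F₂/∂x − ∂F₁/∂y = 12*z^2 - 6*z
∇×F = (-24*x*z + 6*x + 3*y^2, 6, 12*z^2 - 6*z)
At (-2, -2, -2): (-96, 6, 60).

(-96, 6, 60)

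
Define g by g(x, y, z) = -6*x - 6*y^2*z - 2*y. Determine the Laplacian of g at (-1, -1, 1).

-12

∂²g/∂x² = 0
∂²g/∂y² = -12*z
∂²g/∂z² = 0
∇²g = -12*z
At (-1, -1, 1): -12.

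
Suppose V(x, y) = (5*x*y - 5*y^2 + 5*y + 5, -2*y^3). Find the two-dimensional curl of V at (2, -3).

∂V₂/∂x = 0
∂V₁/∂y = 5*x - 10*y + 5
Scalar curl = -5*x + 10*y - 5
At (2, -3): -45.

-45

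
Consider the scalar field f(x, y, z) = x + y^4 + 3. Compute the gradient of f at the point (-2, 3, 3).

(1, 108, 0)

∂f/∂x = 1
∂f/∂y = 4*y^3
∂f/∂z = 0
∇f = (1, 4*y^3, 0)
At (-2, 3, 3): (1, 108, 0).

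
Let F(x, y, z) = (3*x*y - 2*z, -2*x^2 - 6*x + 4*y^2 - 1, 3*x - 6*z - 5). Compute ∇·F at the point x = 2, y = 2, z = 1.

16

∂F₁/∂x = 3*y
∂F₂/∂y = 8*y
∂F₃/∂z = -6
∇·F = 11*y - 6
At (2, 2, 1): 16.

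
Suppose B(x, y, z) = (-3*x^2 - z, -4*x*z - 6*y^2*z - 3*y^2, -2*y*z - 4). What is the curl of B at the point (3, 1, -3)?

(∇×B)₁ = ∂B₃/∂y − ∂B₂/∂z = 4*x + 6*y^2 - 2*z
(∇×B)₂ = ∂B₁/∂z − ∂B₃/∂x = -1
(∇×B)₃ = ∂B₂/∂x − ∂B₁/∂y = -4*z
∇×B = (4*x + 6*y^2 - 2*z, -1, -4*z)
At (3, 1, -3): (24, -1, 12).

(24, -1, 12)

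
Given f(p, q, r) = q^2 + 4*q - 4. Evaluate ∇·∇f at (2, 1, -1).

2

∂²f/∂p² = 0
∂²f/∂q² = 2
∂²f/∂r² = 0
∇²f = 2
At (2, 1, -1): 2.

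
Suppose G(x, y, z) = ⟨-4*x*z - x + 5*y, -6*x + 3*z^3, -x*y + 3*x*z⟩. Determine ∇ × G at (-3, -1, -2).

(-33, 17, -11)

(∇×G)₁ = ∂G₃/∂y − ∂G₂/∂z = -x - 9*z^2
(∇×G)₂ = ∂G₁/∂z − ∂G₃/∂x = -4*x + y - 3*z
(∇×G)₃ = ∂G₂/∂x − ∂G₁/∂y = -11
∇×G = (-x - 9*z^2, -4*x + y - 3*z, -11)
At (-3, -1, -2): (-33, 17, -11).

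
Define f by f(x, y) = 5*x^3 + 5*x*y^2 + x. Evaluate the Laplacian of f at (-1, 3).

∂²f/∂x² = 30*x
∂²f/∂y² = 10*x
∇²f = 40*x
At (-1, 3): -40.

-40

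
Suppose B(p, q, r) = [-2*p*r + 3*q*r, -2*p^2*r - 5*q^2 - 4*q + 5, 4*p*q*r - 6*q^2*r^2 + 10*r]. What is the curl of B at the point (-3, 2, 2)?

(∇×B)₁ = ∂B₃/∂q − ∂B₂/∂r = 2*p^2 + 4*p*r - 12*q*r^2
(∇×B)₂ = ∂B₁/∂r − ∂B₃/∂p = -2*p - 4*q*r + 3*q
(∇×B)₃ = ∂B₂/∂p − ∂B₁/∂q = -4*p*r - 3*r
∇×B = (2*p^2 + 4*p*r - 12*q*r^2, -2*p - 4*q*r + 3*q, -4*p*r - 3*r)
At (-3, 2, 2): (-102, -4, 18).

(-102, -4, 18)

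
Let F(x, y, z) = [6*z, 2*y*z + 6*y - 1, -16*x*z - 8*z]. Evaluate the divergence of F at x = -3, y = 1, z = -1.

44

∂F₁/∂x = 0
∂F₂/∂y = 2*z + 6
∂F₃/∂z = -16*x - 8
∇·F = -16*x + 2*z - 2
At (-3, 1, -1): 44.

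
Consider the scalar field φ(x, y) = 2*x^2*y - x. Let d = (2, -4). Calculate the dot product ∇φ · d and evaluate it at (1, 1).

∂φ/∂x = 4*x*y - 1
∂φ/∂y = 2*x^2
∇φ at (1, 1) = (3, 2)
∇φ · d = (3)(2) + (2)(-4) = -2

-2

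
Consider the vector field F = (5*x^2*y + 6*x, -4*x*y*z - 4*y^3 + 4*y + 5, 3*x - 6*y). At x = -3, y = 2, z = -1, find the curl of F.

(-30, -3, -37)

(∇×F)₁ = ∂F₃/∂y − ∂F₂/∂z = 4*x*y - 6
(∇×F)₂ = ∂F₁/∂z − ∂F₃/∂x = -3
(∇×F)₃ = ∂F₂/∂x − ∂F₁/∂y = -5*x^2 - 4*y*z
∇×F = (4*x*y - 6, -3, -5*x^2 - 4*y*z)
At (-3, 2, -1): (-30, -3, -37).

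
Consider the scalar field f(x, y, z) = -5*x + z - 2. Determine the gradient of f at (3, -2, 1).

∂f/∂x = -5
∂f/∂y = 0
∂f/∂z = 1
∇f = (-5, 0, 1)
At (3, -2, 1): (-5, 0, 1).

(-5, 0, 1)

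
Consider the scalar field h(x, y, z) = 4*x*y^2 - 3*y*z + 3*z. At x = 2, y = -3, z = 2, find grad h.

(36, -54, 12)

∂h/∂x = 4*y^2
∂h/∂y = 8*x*y - 3*z
∂h/∂z = -3*y + 3
∇h = (4*y^2, 8*x*y - 3*z, -3*y + 3)
At (2, -3, 2): (36, -54, 12).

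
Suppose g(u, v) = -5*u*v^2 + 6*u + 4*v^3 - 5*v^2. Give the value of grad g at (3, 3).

∂g/∂u = -5*v^2 + 6
∂g/∂v = -10*u*v + 12*v^2 - 10*v
∇g = (-5*v^2 + 6, -10*u*v + 12*v^2 - 10*v)
At (3, 3): (-39, -12).

(-39, -12)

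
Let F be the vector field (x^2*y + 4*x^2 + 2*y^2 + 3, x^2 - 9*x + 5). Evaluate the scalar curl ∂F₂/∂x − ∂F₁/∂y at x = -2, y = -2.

∂F₂/∂x = 2*x - 9
∂F₁/∂y = x^2 + 4*y
Scalar curl = -x^2 + 2*x - 4*y - 9
At (-2, -2): -9.

-9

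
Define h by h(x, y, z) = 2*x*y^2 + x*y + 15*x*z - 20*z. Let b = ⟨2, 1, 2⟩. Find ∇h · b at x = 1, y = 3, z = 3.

135

∂h/∂x = 2*y^2 + y + 15*z
∂h/∂y = 4*x*y + x
∂h/∂z = 15*x - 20
∇h at (1, 3, 3) = (66, 13, -5)
∇h · b = (66)(2) + (13)(1) + (-5)(2) = 135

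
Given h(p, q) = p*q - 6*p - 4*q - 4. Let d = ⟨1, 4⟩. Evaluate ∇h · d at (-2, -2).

∂h/∂p = q - 6
∂h/∂q = p - 4
∇h at (-2, -2) = (-8, -6)
∇h · d = (-8)(1) + (-6)(4) = -32

-32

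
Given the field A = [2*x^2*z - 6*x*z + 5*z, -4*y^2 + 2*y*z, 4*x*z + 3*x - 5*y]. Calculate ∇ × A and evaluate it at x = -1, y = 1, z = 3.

(-7, -2, 0)

(∇×A)₁ = ∂A₃/∂y − ∂A₂/∂z = -2*y - 5
(∇×A)₂ = ∂A₁/∂z − ∂A₃/∂x = 2*x^2 - 6*x - 4*z + 2
(∇×A)₃ = ∂A₂/∂x − ∂A₁/∂y = 0
∇×A = (-2*y - 5, 2*x^2 - 6*x - 4*z + 2, 0)
At (-1, 1, 3): (-7, -2, 0).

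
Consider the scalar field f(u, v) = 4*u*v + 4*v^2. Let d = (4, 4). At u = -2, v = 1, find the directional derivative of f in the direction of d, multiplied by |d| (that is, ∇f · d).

∂f/∂u = 4*v
∂f/∂v = 4*u + 8*v
∇f at (-2, 1) = (4, 0)
∇f · d = (4)(4) + (0)(4) = 16

16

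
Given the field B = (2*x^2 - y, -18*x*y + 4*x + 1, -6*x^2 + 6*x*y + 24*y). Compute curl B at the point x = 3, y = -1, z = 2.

(∇×B)₁ = ∂B₃/∂y − ∂B₂/∂z = 6*x + 24
(∇×B)₂ = ∂B₁/∂z − ∂B₃/∂x = 12*x - 6*y
(∇×B)₃ = ∂B₂/∂x − ∂B₁/∂y = -18*y + 5
∇×B = (6*x + 24, 12*x - 6*y, -18*y + 5)
At (3, -1, 2): (42, 42, 23).

(42, 42, 23)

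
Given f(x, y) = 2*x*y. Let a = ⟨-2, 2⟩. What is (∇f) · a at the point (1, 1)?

0

∂f/∂x = 2*y
∂f/∂y = 2*x
∇f at (1, 1) = (2, 2)
∇f · a = (2)(-2) + (2)(2) = 0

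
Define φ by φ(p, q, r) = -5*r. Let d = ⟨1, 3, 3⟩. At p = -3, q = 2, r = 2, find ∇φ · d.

∂φ/∂p = 0
∂φ/∂q = 0
∂φ/∂r = -5
∇φ at (-3, 2, 2) = (0, 0, -5)
∇φ · d = (0)(1) + (0)(3) + (-5)(3) = -15

-15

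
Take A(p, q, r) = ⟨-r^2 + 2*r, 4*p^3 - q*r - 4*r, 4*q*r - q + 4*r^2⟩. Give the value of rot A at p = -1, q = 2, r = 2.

(13, -2, 12)

(∇×A)₁ = ∂A₃/∂q − ∂A₂/∂r = q + 4*r + 3
(∇×A)₂ = ∂A₁/∂r − ∂A₃/∂p = -2*r + 2
(∇×A)₃ = ∂A₂/∂p − ∂A₁/∂q = 12*p^2
∇×A = (q + 4*r + 3, -2*r + 2, 12*p^2)
At (-1, 2, 2): (13, -2, 12).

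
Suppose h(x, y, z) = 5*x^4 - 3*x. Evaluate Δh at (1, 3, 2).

60

∂²h/∂x² = 60*x^2
∂²h/∂y² = 0
∂²h/∂z² = 0
∇²h = 60*x^2
At (1, 3, 2): 60.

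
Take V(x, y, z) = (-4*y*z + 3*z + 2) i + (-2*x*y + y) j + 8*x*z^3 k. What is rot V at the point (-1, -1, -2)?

(∇×V)₁ = ∂V₃/∂y − ∂V₂/∂z = 0
(∇×V)₂ = ∂V₁/∂z − ∂V₃/∂x = -4*y - 8*z^3 + 3
(∇×V)₃ = ∂V₂/∂x − ∂V₁/∂y = -2*y + 4*z
∇×V = (0, -4*y - 8*z^3 + 3, -2*y + 4*z)
At (-1, -1, -2): (0, 71, -6).

(0, 71, -6)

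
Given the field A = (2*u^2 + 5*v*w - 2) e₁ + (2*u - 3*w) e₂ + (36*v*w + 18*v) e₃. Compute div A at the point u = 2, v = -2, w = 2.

∂A₁/∂u = 4*u
∂A₂/∂v = 0
∂A₃/∂w = 36*v
∇·A = 4*u + 36*v
At (2, -2, 2): -64.

-64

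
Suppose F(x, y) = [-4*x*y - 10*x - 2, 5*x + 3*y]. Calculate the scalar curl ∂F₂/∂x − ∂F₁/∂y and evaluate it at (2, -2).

13

∂F₂/∂x = 5
∂F₁/∂y = -4*x
Scalar curl = 4*x + 5
At (2, -2): 13.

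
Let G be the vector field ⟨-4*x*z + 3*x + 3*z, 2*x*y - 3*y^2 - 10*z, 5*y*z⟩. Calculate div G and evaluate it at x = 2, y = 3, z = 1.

0

∂G₁/∂x = -4*z + 3
∂G₂/∂y = 2*x - 6*y
∂G₃/∂z = 5*y
∇·G = 2*x - y - 4*z + 3
At (2, 3, 1): 0.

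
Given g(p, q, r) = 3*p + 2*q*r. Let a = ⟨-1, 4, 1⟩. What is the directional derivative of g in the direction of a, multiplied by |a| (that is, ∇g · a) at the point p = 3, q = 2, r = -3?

∂g/∂p = 3
∂g/∂q = 2*r
∂g/∂r = 2*q
∇g at (3, 2, -3) = (3, -6, 4)
∇g · a = (3)(-1) + (-6)(4) + (4)(1) = -23

-23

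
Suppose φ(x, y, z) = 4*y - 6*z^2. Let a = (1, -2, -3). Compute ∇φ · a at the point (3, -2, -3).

∂φ/∂x = 0
∂φ/∂y = 4
∂φ/∂z = -12*z
∇φ at (3, -2, -3) = (0, 4, 36)
∇φ · a = (0)(1) + (4)(-2) + (36)(-3) = -116

-116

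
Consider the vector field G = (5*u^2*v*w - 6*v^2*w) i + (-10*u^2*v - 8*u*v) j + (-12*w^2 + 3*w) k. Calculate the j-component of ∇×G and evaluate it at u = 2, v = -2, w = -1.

-64

(∇×G)_2 = ∂G₁/∂w − ∂G₃/∂u
= 5*u^2*v - 6*v^2 − (0)
= 5*u^2*v - 6*v^2
At (2, -2, -1): -64.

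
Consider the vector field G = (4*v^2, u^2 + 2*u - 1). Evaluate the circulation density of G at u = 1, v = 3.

∂G₂/∂u = 2*u + 2
∂G₁/∂v = 8*v
Scalar curl = 2*u - 8*v + 2
At (1, 3): -20.

-20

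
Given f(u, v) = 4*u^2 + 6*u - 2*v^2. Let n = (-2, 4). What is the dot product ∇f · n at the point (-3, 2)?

4

∂f/∂u = 8*u + 6
∂f/∂v = -4*v
∇f at (-3, 2) = (-18, -8)
∇f · n = (-18)(-2) + (-8)(4) = 4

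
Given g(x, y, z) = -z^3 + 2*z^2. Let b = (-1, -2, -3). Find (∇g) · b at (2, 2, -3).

117

∂g/∂x = 0
∂g/∂y = 0
∂g/∂z = -3*z^2 + 4*z
∇g at (2, 2, -3) = (0, 0, -39)
∇g · b = (0)(-1) + (0)(-2) + (-39)(-3) = 117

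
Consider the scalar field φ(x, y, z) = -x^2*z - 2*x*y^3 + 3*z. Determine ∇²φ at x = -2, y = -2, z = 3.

-54

∂²φ/∂x² = -2*z
∂²φ/∂y² = -12*x*y
∂²φ/∂z² = 0
∇²φ = -12*x*y - 2*z
At (-2, -2, 3): -54.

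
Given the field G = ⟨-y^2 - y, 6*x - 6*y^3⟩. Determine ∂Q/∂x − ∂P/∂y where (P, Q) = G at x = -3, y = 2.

11

∂G₂/∂x = 6
∂G₁/∂y = -2*y - 1
Scalar curl = 2*y + 7
At (-3, 2): 11.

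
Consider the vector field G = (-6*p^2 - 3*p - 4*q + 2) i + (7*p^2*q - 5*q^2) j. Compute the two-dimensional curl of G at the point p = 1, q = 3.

∂G₂/∂p = 14*p*q
∂G₁/∂q = -4
Scalar curl = 14*p*q + 4
At (1, 3): 46.

46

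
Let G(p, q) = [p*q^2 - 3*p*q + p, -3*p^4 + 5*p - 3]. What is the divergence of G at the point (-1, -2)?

11

∂G₁/∂p = q^2 - 3*q + 1
∂G₂/∂q = 0
∇·G = q^2 - 3*q + 1
At (-1, -2): 11.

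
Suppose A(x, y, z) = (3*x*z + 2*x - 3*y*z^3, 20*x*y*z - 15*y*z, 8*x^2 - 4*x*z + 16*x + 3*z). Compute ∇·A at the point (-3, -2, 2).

∂A₁/∂x = 3*z + 2
∂A₂/∂y = 20*x*z - 15*z
∂A₃/∂z = -4*x + 3
∇·A = 20*x*z - 4*x - 12*z + 5
At (-3, -2, 2): -127.

-127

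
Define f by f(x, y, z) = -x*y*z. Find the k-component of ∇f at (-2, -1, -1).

(∇f)_3 = ∂f/∂z = -x*y
At (-2, -1, -1): -2.

-2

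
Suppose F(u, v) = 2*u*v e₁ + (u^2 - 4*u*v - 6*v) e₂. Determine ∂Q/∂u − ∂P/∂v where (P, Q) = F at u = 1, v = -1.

4

∂F₂/∂u = 2*u - 4*v
∂F₁/∂v = 2*u
Scalar curl = -4*v
At (1, -1): 4.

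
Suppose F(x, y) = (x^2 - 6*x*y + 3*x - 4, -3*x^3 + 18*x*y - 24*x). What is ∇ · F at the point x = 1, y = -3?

41

∂F₁/∂x = 2*x - 6*y + 3
∂F₂/∂y = 18*x
∇·F = 20*x - 6*y + 3
At (1, -3): 41.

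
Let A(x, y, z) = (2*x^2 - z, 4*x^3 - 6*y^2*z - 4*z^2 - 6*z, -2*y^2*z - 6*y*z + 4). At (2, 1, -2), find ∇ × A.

(16, -1, 48)

(∇×A)₁ = ∂A₃/∂y − ∂A₂/∂z = 6*y^2 - 4*y*z + 2*z + 6
(∇×A)₂ = ∂A₁/∂z − ∂A₃/∂x = -1
(∇×A)₃ = ∂A₂/∂x − ∂A₁/∂y = 12*x^2
∇×A = (6*y^2 - 4*y*z + 2*z + 6, -1, 12*x^2)
At (2, 1, -2): (16, -1, 48).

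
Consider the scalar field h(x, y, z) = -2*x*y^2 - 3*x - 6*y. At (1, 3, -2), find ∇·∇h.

∂²h/∂x² = 0
∂²h/∂y² = -4*x
∂²h/∂z² = 0
∇²h = -4*x
At (1, 3, -2): -4.

-4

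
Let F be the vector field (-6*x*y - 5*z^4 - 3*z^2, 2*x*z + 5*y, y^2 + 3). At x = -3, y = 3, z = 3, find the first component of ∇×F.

12

(∇×F)_1 = ∂F₃/∂y − ∂F₂/∂z
= 2*y − (2*x)
= -2*x + 2*y
At (-3, 3, 3): 12.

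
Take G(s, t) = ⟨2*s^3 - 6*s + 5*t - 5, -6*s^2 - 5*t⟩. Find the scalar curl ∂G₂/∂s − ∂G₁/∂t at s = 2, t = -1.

-29

∂G₂/∂s = -12*s
∂G₁/∂t = 5
Scalar curl = -12*s - 5
At (2, -1): -29.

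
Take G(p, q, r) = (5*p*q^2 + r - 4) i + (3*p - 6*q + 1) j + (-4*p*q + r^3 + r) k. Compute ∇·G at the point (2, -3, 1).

43

∂G₁/∂p = 5*q^2
∂G₂/∂q = -6
∂G₃/∂r = 3*r^2 + 1
∇·G = 5*q^2 + 3*r^2 - 5
At (2, -3, 1): 43.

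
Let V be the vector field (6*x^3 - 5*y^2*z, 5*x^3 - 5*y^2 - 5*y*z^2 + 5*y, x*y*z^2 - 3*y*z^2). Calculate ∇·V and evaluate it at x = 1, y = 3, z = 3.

-88

∂V₁/∂x = 18*x^2
∂V₂/∂y = -10*y - 5*z^2 + 5
∂V₃/∂z = 2*x*y*z - 6*y*z
∇·V = 18*x^2 + 2*x*y*z - 6*y*z - 10*y - 5*z^2 + 5
At (1, 3, 3): -88.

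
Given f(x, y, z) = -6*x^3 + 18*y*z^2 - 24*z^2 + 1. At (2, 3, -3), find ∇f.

∂f/∂x = -18*x^2
∂f/∂y = 18*z^2
∂f/∂z = 36*y*z - 48*z
∇f = (-18*x^2, 18*z^2, 36*y*z - 48*z)
At (2, 3, -3): (-72, 162, -180).

(-72, 162, -180)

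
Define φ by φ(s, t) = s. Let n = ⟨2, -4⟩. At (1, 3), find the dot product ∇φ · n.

2

∂φ/∂s = 1
∂φ/∂t = 0
∇φ at (1, 3) = (1, 0)
∇φ · n = (1)(2) + (0)(-4) = 2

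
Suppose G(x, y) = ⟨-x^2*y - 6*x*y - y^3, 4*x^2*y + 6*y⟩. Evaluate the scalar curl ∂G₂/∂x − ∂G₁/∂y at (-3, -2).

∂G₂/∂x = 8*x*y
∂G₁/∂y = -x^2 - 6*x - 3*y^2
Scalar curl = x^2 + 8*x*y + 6*x + 3*y^2
At (-3, -2): 51.

51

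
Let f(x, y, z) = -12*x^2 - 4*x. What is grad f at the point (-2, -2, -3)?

∂f/∂x = -24*x - 4
∂f/∂y = 0
∂f/∂z = 0
∇f = (-24*x - 4, 0, 0)
At (-2, -2, -3): (44, 0, 0).

(44, 0, 0)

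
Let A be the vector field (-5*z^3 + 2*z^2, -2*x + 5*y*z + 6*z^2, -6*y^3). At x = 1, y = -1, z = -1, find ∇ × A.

(-1, -19, -2)

(∇×A)₁ = ∂A₃/∂y − ∂A₂/∂z = -18*y^2 - 5*y - 12*z
(∇×A)₂ = ∂A₁/∂z − ∂A₃/∂x = -15*z^2 + 4*z
(∇×A)₃ = ∂A₂/∂x − ∂A₁/∂y = -2
∇×A = (-18*y^2 - 5*y - 12*z, -15*z^2 + 4*z, -2)
At (1, -1, -1): (-1, -19, -2).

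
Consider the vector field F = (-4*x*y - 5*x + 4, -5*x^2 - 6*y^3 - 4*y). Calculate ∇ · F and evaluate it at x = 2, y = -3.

-159

∂F₁/∂x = -4*y - 5
∂F₂/∂y = -18*y^2 - 4
∇·F = -18*y^2 - 4*y - 9
At (2, -3): -159.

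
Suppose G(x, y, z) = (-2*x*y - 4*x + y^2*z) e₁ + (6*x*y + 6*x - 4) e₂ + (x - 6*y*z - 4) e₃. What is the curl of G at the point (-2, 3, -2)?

(∇×G)₁ = ∂G₃/∂y − ∂G₂/∂z = -6*z
(∇×G)₂ = ∂G₁/∂z − ∂G₃/∂x = y^2 - 1
(∇×G)₃ = ∂G₂/∂x − ∂G₁/∂y = 2*x - 2*y*z + 6*y + 6
∇×G = (-6*z, y^2 - 1, 2*x - 2*y*z + 6*y + 6)
At (-2, 3, -2): (12, 8, 32).

(12, 8, 32)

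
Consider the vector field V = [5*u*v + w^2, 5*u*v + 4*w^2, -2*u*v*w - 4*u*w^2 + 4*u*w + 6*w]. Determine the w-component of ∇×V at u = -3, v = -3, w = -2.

(∇×V)_3 = ∂V₂/∂u − ∂V₁/∂v
= 5*v − (5*u)
= -5*u + 5*v
At (-3, -3, -2): 0.

0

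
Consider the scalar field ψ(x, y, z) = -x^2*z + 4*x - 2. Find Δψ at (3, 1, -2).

∂²ψ/∂x² = -2*z
∂²ψ/∂y² = 0
∂²ψ/∂z² = 0
∇²ψ = -2*z
At (3, 1, -2): 4.

4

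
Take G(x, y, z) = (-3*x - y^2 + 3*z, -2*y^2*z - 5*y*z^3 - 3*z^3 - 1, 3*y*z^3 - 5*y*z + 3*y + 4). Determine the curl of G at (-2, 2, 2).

(∇×G)₁ = ∂G₃/∂y − ∂G₂/∂z = 2*y^2 + 15*y*z^2 + 3*z^3 + 9*z^2 - 5*z + 3
(∇×G)₂ = ∂G₁/∂z − ∂G₃/∂x = 3
(∇×G)₃ = ∂G₂/∂x − ∂G₁/∂y = 2*y
∇×G = (2*y^2 + 15*y*z^2 + 3*z^3 + 9*z^2 - 5*z + 3, 3, 2*y)
At (-2, 2, 2): (181, 3, 4).

(181, 3, 4)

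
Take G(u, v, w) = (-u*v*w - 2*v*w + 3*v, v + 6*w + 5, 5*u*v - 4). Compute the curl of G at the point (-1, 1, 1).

(-11, -6, -2)

(∇×G)₁ = ∂G₃/∂v − ∂G₂/∂w = 5*u - 6
(∇×G)₂ = ∂G₁/∂w − ∂G₃/∂u = -u*v - 7*v
(∇×G)₃ = ∂G₂/∂u − ∂G₁/∂v = u*w + 2*w - 3
∇×G = (5*u - 6, -u*v - 7*v, u*w + 2*w - 3)
At (-1, 1, 1): (-11, -6, -2).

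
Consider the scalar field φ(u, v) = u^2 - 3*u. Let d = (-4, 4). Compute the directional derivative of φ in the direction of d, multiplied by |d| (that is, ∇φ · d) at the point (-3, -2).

36

∂φ/∂u = 2*u - 3
∂φ/∂v = 0
∇φ at (-3, -2) = (-9, 0)
∇φ · d = (-9)(-4) + (0)(4) = 36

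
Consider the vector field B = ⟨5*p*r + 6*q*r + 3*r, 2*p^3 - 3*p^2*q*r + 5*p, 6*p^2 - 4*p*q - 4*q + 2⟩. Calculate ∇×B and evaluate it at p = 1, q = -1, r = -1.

(-11, -14, 11)

(∇×B)₁ = ∂B₃/∂q − ∂B₂/∂r = 3*p^2*q - 4*p - 4
(∇×B)₂ = ∂B₁/∂r − ∂B₃/∂p = -7*p + 10*q + 3
(∇×B)₃ = ∂B₂/∂p − ∂B₁/∂q = 6*p^2 - 6*p*q*r - 6*r + 5
∇×B = (3*p^2*q - 4*p - 4, -7*p + 10*q + 3, 6*p^2 - 6*p*q*r - 6*r + 5)
At (1, -1, -1): (-11, -14, 11).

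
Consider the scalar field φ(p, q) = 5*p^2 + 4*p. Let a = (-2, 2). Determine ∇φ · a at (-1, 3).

∂φ/∂p = 10*p + 4
∂φ/∂q = 0
∇φ at (-1, 3) = (-6, 0)
∇φ · a = (-6)(-2) + (0)(2) = 12

12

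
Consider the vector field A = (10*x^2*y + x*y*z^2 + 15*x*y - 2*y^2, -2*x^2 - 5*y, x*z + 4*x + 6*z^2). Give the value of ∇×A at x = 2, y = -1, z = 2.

(∇×A)₁ = ∂A₃/∂y − ∂A₂/∂z = 0
(∇×A)₂ = ∂A₁/∂z − ∂A₃/∂x = 2*x*y*z - z - 4
(∇×A)₃ = ∂A₂/∂x − ∂A₁/∂y = -10*x^2 - x*z^2 - 19*x + 4*y
∇×A = (0, 2*x*y*z - z - 4, -10*x^2 - x*z^2 - 19*x + 4*y)
At (2, -1, 2): (0, -14, -90).

(0, -14, -90)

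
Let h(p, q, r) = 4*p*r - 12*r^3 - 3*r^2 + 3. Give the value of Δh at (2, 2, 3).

∂²h/∂p² = 0
∂²h/∂q² = 0
∂²h/∂r² = -6*(12*r + 1)
∇²h = -72*r - 6
At (2, 2, 3): -222.

-222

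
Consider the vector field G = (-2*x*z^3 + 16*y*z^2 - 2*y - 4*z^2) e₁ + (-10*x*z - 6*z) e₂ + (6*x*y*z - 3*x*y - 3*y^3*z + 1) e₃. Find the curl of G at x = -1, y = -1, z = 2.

(∇×G)₁ = ∂G₃/∂y − ∂G₂/∂z = 6*x*z + 7*x - 9*y^2*z + 6
(∇×G)₂ = ∂G₁/∂z − ∂G₃/∂x = -6*x*z^2 + 26*y*z + 3*y - 8*z
(∇×G)₃ = ∂G₂/∂x − ∂G₁/∂y = -16*z^2 - 10*z + 2
∇×G = (6*x*z + 7*x - 9*y^2*z + 6, -6*x*z^2 + 26*y*z + 3*y - 8*z, -16*z^2 - 10*z + 2)
At (-1, -1, 2): (-31, -47, -82).

(-31, -47, -82)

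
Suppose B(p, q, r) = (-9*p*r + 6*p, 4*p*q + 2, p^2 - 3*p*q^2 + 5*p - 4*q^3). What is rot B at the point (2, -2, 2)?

(-24, -15, -8)

(∇×B)₁ = ∂B₃/∂q − ∂B₂/∂r = -6*p*q - 12*q^2
(∇×B)₂ = ∂B₁/∂r − ∂B₃/∂p = -11*p + 3*q^2 - 5
(∇×B)₃ = ∂B₂/∂p − ∂B₁/∂q = 4*q
∇×B = (-6*p*q - 12*q^2, -11*p + 3*q^2 - 5, 4*q)
At (2, -2, 2): (-24, -15, -8).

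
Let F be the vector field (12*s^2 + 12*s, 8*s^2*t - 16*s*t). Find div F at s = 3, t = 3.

∂F₁/∂s = 24*s + 12
∂F₂/∂t = 8*s^2 - 16*s
∇·F = 8*s^2 + 8*s + 12
At (3, 3): 108.

108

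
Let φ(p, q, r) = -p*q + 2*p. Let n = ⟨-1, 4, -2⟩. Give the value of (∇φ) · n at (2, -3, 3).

∂φ/∂p = -q + 2
∂φ/∂q = -p
∂φ/∂r = 0
∇φ at (2, -3, 3) = (5, -2, 0)
∇φ · n = (5)(-1) + (-2)(4) + (0)(-2) = -13

-13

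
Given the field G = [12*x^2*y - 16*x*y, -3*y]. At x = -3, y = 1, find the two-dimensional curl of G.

-156

∂G₂/∂x = 0
∂G₁/∂y = 12*x^2 - 16*x
Scalar curl = -12*x^2 + 16*x
At (-3, 1): -156.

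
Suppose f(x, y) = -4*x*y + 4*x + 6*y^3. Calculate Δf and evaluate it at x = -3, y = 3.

∂²f/∂x² = 0
∂²f/∂y² = 36*y
∇²f = 36*y
At (-3, 3): 108.

108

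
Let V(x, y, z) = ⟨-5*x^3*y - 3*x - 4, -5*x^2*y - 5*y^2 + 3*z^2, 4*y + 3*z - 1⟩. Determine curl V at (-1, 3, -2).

(∇×V)₁ = ∂V₃/∂y − ∂V₂/∂z = -6*z + 4
(∇×V)₂ = ∂V₁/∂z − ∂V₃/∂x = 0
(∇×V)₃ = ∂V₂/∂x − ∂V₁/∂y = 5*x^3 - 10*x*y
∇×V = (-6*z + 4, 0, 5*x^3 - 10*x*y)
At (-1, 3, -2): (16, 0, 25).

(16, 0, 25)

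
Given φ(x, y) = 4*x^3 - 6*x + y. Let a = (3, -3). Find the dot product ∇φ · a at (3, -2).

303

∂φ/∂x = 12*x^2 - 6
∂φ/∂y = 1
∇φ at (3, -2) = (102, 1)
∇φ · a = (102)(3) + (1)(-3) = 303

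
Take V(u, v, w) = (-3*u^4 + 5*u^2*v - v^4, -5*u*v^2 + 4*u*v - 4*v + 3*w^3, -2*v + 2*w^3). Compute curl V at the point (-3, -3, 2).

(∇×V)₁ = ∂V₃/∂v − ∂V₂/∂w = -9*w^2 - 2
(∇×V)₂ = ∂V₁/∂w − ∂V₃/∂u = 0
(∇×V)₃ = ∂V₂/∂u − ∂V₁/∂v = -5*u^2 + 4*v^3 - 5*v^2 + 4*v
∇×V = (-9*w^2 - 2, 0, -5*u^2 + 4*v^3 - 5*v^2 + 4*v)
At (-3, -3, 2): (-38, 0, -210).

(-38, 0, -210)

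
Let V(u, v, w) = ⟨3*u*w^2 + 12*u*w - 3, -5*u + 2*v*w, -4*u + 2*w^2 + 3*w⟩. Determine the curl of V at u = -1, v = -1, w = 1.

(∇×V)₁ = ∂V₃/∂v − ∂V₂/∂w = -2*v
(∇×V)₂ = ∂V₁/∂w − ∂V₃/∂u = 6*u*w + 12*u + 4
(∇×V)₃ = ∂V₂/∂u − ∂V₁/∂v = -5
∇×V = (-2*v, 6*u*w + 12*u + 4, -5)
At (-1, -1, 1): (2, -14, -5).

(2, -14, -5)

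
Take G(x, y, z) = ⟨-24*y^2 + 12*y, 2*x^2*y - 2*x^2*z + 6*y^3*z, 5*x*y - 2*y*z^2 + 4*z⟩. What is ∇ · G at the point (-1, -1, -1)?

-16

∂G₁/∂x = 0
∂G₂/∂y = 2*x^2 + 18*y^2*z
∂G₃/∂z = -4*y*z + 4
∇·G = 2*x^2 + 18*y^2*z - 4*y*z + 4
At (-1, -1, -1): -16.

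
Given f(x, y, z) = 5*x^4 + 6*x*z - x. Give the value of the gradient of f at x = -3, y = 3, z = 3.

∂f/∂x = 20*x^3 + 6*z - 1
∂f/∂y = 0
∂f/∂z = 6*x
∇f = (20*x^3 + 6*z - 1, 0, 6*x)
At (-3, 3, 3): (-523, 0, -18).

(-523, 0, -18)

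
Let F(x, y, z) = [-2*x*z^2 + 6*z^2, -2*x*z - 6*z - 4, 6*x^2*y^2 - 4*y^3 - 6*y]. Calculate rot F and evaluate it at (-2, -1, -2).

(∇×F)₁ = ∂F₃/∂y − ∂F₂/∂z = 12*x^2*y + 2*x - 12*y^2
(∇×F)₂ = ∂F₁/∂z − ∂F₃/∂x = -12*x*y^2 - 4*x*z + 12*z
(∇×F)₃ = ∂F₂/∂x − ∂F₁/∂y = -2*z
∇×F = (12*x^2*y + 2*x - 12*y^2, -12*x*y^2 - 4*x*z + 12*z, -2*z)
At (-2, -1, -2): (-64, -16, 4).

(-64, -16, 4)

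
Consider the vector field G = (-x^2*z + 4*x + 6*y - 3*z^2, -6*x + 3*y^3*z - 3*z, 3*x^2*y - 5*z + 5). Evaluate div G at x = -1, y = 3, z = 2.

∂G₁/∂x = -2*x*z + 4
∂G₂/∂y = 9*y^2*z
∂G₃/∂z = -5
∇·G = -2*x*z + 9*y^2*z - 1
At (-1, 3, 2): 165.

165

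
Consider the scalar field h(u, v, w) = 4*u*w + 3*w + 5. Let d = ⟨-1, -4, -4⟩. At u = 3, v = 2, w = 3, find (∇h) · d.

-72

∂h/∂u = 4*w
∂h/∂v = 0
∂h/∂w = 4*u + 3
∇h at (3, 2, 3) = (12, 0, 15)
∇h · d = (12)(-1) + (0)(-4) + (15)(-4) = -72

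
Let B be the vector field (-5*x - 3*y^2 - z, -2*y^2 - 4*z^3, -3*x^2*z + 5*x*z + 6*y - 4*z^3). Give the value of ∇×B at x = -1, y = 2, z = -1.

(18, 10, 12)

(∇×B)₁ = ∂B₃/∂y − ∂B₂/∂z = 12*z^2 + 6
(∇×B)₂ = ∂B₁/∂z − ∂B₃/∂x = 6*x*z - 5*z - 1
(∇×B)₃ = ∂B₂/∂x − ∂B₁/∂y = 6*y
∇×B = (12*z^2 + 6, 6*x*z - 5*z - 1, 6*y)
At (-1, 2, -1): (18, 10, 12).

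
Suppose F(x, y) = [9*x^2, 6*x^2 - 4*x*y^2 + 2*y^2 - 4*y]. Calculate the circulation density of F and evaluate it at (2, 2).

8

∂F₂/∂x = 12*x - 4*y^2
∂F₁/∂y = 0
Scalar curl = 12*x - 4*y^2
At (2, 2): 8.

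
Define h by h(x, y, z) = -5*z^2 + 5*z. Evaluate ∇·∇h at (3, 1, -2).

-10

∂²h/∂x² = 0
∂²h/∂y² = 0
∂²h/∂z² = -10
∇²h = -10
At (3, 1, -2): -10.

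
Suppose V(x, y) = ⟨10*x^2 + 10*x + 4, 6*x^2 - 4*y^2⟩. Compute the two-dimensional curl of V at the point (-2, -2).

∂V₂/∂x = 12*x
∂V₁/∂y = 0
Scalar curl = 12*x
At (-2, -2): -24.

-24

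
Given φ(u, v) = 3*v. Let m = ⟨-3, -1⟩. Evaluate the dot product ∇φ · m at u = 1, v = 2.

-3

∂φ/∂u = 0
∂φ/∂v = 3
∇φ at (1, 2) = (0, 3)
∇φ · m = (0)(-3) + (3)(-1) = -3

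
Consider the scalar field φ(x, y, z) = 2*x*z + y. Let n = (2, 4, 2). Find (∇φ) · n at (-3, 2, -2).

∂φ/∂x = 2*z
∂φ/∂y = 1
∂φ/∂z = 2*x
∇φ at (-3, 2, -2) = (-4, 1, -6)
∇φ · n = (-4)(2) + (1)(4) + (-6)(2) = -16

-16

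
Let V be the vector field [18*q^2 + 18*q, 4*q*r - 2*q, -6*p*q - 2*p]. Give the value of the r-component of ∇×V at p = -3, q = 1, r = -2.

(∇×V)_3 = ∂V₂/∂p − ∂V₁/∂q
= 0 − (36*q + 18)
= -36*q - 18
At (-3, 1, -2): -54.

-54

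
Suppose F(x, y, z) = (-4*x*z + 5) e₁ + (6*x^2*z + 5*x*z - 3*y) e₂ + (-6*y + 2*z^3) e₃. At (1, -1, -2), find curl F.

(-17, -4, -34)

(∇×F)₁ = ∂F₃/∂y − ∂F₂/∂z = -6*x^2 - 5*x - 6
(∇×F)₂ = ∂F₁/∂z − ∂F₃/∂x = -4*x
(∇×F)₃ = ∂F₂/∂x − ∂F₁/∂y = 12*x*z + 5*z
∇×F = (-6*x^2 - 5*x - 6, -4*x, 12*x*z + 5*z)
At (1, -1, -2): (-17, -4, -34).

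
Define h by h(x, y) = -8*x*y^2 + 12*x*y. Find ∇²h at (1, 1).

-16

∂²h/∂x² = 0
∂²h/∂y² = -16*x
∇²h = -16*x
At (1, 1): -16.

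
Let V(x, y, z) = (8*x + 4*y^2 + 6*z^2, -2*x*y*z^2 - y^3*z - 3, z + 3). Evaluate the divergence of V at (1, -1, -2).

7

∂V₁/∂x = 8
∂V₂/∂y = -2*x*z^2 - 3*y^2*z
∂V₃/∂z = 1
∇·V = -2*x*z^2 - 3*y^2*z + 9
At (1, -1, -2): 7.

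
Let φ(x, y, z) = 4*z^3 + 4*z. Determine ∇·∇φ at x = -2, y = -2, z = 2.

∂²φ/∂x² = 0
∂²φ/∂y² = 0
∂²φ/∂z² = 24*z
∇²φ = 24*z
At (-2, -2, 2): 48.

48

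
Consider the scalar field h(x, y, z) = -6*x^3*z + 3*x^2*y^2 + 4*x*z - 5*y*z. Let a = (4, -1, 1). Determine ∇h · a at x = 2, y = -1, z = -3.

838

∂h/∂x = -18*x^2*z + 6*x*y^2 + 4*z
∂h/∂y = 6*x^2*y - 5*z
∂h/∂z = -6*x^3 + 4*x - 5*y
∇h at (2, -1, -3) = (216, -9, -35)
∇h · a = (216)(4) + (-9)(-1) + (-35)(1) = 838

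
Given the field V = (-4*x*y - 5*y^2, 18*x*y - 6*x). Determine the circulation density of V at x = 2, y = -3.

∂V₂/∂x = 18*y - 6
∂V₁/∂y = -4*x - 10*y
Scalar curl = 4*x + 28*y - 6
At (2, -3): -82.

-82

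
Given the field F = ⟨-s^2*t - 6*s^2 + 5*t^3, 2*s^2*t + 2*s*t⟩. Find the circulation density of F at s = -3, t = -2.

-31

∂F₂/∂s = 4*s*t + 2*t
∂F₁/∂t = -s^2 + 15*t^2
Scalar curl = s^2 + 4*s*t - 15*t^2 + 2*t
At (-3, -2): -31.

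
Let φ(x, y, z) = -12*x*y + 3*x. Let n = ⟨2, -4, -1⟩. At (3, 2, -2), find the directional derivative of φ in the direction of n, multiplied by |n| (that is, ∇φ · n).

∂φ/∂x = -12*y + 3
∂φ/∂y = -12*x
∂φ/∂z = 0
∇φ at (3, 2, -2) = (-21, -36, 0)
∇φ · n = (-21)(2) + (-36)(-4) + (0)(-1) = 102

102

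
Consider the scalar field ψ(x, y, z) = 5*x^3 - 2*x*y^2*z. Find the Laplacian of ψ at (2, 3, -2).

76

∂²ψ/∂x² = 30*x
∂²ψ/∂y² = -4*x*z
∂²ψ/∂z² = 0
∇²ψ = -4*x*z + 30*x
At (2, 3, -2): 76.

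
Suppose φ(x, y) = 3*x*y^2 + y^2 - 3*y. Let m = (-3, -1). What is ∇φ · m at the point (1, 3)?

-102

∂φ/∂x = 3*y^2
∂φ/∂y = 6*x*y + 2*y - 3
∇φ at (1, 3) = (27, 21)
∇φ · m = (27)(-3) + (21)(-1) = -102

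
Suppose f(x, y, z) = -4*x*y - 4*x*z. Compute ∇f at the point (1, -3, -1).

∂f/∂x = -4*y - 4*z
∂f/∂y = -4*x
∂f/∂z = -4*x
∇f = (-4*y - 4*z, -4*x, -4*x)
At (1, -3, -1): (16, -4, -4).

(16, -4, -4)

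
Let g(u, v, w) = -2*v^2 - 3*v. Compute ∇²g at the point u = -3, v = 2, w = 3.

∂²g/∂u² = 0
∂²g/∂v² = -4
∂²g/∂w² = 0
∇²g = -4
At (-3, 2, 3): -4.

-4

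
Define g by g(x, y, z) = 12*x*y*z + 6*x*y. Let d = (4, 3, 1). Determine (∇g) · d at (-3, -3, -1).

234

∂g/∂x = 12*y*z + 6*y
∂g/∂y = 12*x*z + 6*x
∂g/∂z = 12*x*y
∇g at (-3, -3, -1) = (18, 18, 108)
∇g · d = (18)(4) + (18)(3) + (108)(1) = 234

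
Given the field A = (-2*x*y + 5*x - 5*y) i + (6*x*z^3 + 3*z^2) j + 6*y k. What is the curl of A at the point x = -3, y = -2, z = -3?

(∇×A)₁ = ∂A₃/∂y − ∂A₂/∂z = -18*x*z^2 - 6*z + 6
(∇×A)₂ = ∂A₁/∂z − ∂A₃/∂x = 0
(∇×A)₃ = ∂A₂/∂x − ∂A₁/∂y = 2*x + 6*z^3 + 5
∇×A = (-18*x*z^2 - 6*z + 6, 0, 2*x + 6*z^3 + 5)
At (-3, -2, -3): (510, 0, -163).

(510, 0, -163)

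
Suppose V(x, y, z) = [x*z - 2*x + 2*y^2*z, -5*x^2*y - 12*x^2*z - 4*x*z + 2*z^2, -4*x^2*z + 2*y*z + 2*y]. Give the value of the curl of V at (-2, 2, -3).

(∇×V)₁ = ∂V₃/∂y − ∂V₂/∂z = 12*x^2 + 4*x - 2*z + 2
(∇×V)₂ = ∂V₁/∂z − ∂V₃/∂x = 8*x*z + x + 2*y^2
(∇×V)₃ = ∂V₂/∂x − ∂V₁/∂y = -10*x*y - 24*x*z - 4*y*z - 4*z
∇×V = (12*x^2 + 4*x - 2*z + 2, 8*x*z + x + 2*y^2, -10*x*y - 24*x*z - 4*y*z - 4*z)
At (-2, 2, -3): (48, 54, -68).

(48, 54, -68)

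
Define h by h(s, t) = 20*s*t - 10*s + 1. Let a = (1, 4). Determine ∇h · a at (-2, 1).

-150

∂h/∂s = 20*t - 10
∂h/∂t = 20*s
∇h at (-2, 1) = (10, -40)
∇h · a = (10)(1) + (-40)(4) = -150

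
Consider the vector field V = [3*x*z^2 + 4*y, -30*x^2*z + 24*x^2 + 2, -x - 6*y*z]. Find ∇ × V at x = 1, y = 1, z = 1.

(24, 7, -16)

(∇×V)₁ = ∂V₃/∂y − ∂V₂/∂z = 30*x^2 - 6*z
(∇×V)₂ = ∂V₁/∂z − ∂V₃/∂x = 6*x*z + 1
(∇×V)₃ = ∂V₂/∂x − ∂V₁/∂y = -60*x*z + 48*x - 4
∇×V = (30*x^2 - 6*z, 6*x*z + 1, -60*x*z + 48*x - 4)
At (1, 1, 1): (24, 7, -16).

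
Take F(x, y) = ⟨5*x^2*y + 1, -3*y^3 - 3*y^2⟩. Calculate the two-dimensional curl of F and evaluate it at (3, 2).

∂F₂/∂x = 0
∂F₁/∂y = 5*x^2
Scalar curl = -5*x^2
At (3, 2): -45.

-45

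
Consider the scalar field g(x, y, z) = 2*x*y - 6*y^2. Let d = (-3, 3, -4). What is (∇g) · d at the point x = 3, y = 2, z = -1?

-66

∂g/∂x = 2*y
∂g/∂y = 2*x - 12*y
∂g/∂z = 0
∇g at (3, 2, -1) = (4, -18, 0)
∇g · d = (4)(-3) + (-18)(3) + (0)(-4) = -66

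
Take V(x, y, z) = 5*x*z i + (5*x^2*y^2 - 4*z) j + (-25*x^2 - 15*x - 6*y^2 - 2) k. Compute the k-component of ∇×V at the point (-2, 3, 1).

(∇×V)_3 = ∂V₂/∂x − ∂V₁/∂y
= 10*x*y^2 − (0)
= 10*x*y^2
At (-2, 3, 1): -180.

-180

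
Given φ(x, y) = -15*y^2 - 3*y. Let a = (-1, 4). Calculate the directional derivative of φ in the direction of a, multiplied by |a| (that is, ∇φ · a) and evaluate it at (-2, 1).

-132

∂φ/∂x = 0
∂φ/∂y = -30*y - 3
∇φ at (-2, 1) = (0, -33)
∇φ · a = (0)(-1) + (-33)(4) = -132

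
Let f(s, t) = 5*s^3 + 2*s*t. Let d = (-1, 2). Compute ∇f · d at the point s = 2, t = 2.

∂f/∂s = 15*s^2 + 2*t
∂f/∂t = 2*s
∇f at (2, 2) = (64, 4)
∇f · d = (64)(-1) + (4)(2) = -56

-56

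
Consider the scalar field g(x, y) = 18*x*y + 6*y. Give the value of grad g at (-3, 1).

(18, -48)

∂g/∂x = 18*y
∂g/∂y = 18*x + 6
∇g = (18*y, 18*x + 6)
At (-3, 1): (18, -48).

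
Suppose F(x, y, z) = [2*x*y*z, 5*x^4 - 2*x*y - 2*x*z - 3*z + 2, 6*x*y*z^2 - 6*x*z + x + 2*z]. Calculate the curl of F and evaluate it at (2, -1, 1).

(19, 7, 156)

(∇×F)₁ = ∂F₃/∂y − ∂F₂/∂z = 6*x*z^2 + 2*x + 3
(∇×F)₂ = ∂F₁/∂z − ∂F₃/∂x = 2*x*y - 6*y*z^2 + 6*z - 1
(∇×F)₃ = ∂F₂/∂x − ∂F₁/∂y = 20*x^3 - 2*x*z - 2*y - 2*z
∇×F = (6*x*z^2 + 2*x + 3, 2*x*y - 6*y*z^2 + 6*z - 1, 20*x^3 - 2*x*z - 2*y - 2*z)
At (2, -1, 1): (19, 7, 156).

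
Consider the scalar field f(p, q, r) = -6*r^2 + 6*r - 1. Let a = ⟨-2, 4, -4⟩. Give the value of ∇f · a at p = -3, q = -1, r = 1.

∂f/∂p = 0
∂f/∂q = 0
∂f/∂r = -12*r + 6
∇f at (-3, -1, 1) = (0, 0, -6)
∇f · a = (0)(-2) + (0)(4) + (-6)(-4) = 24

24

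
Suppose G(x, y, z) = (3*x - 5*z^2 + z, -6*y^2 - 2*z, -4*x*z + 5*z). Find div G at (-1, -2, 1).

36

∂G₁/∂x = 3
∂G₂/∂y = -12*y
∂G₃/∂z = -4*x + 5
∇·G = -4*x - 12*y + 8
At (-1, -2, 1): 36.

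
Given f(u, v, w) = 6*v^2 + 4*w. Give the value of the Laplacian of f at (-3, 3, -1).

∂²f/∂u² = 0
∂²f/∂v² = 12
∂²f/∂w² = 0
∇²f = 12
At (-3, 3, -1): 12.

12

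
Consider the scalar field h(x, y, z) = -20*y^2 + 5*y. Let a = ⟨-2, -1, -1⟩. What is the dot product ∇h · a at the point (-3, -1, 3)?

∂h/∂x = 0
∂h/∂y = -40*y + 5
∂h/∂z = 0
∇h at (-3, -1, 3) = (0, 45, 0)
∇h · a = (0)(-2) + (45)(-1) + (0)(-1) = -45

-45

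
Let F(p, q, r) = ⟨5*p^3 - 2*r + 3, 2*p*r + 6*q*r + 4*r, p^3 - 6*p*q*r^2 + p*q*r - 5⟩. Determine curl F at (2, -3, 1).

(∇×F)₁ = ∂F₃/∂q − ∂F₂/∂r = -6*p*r^2 + p*r - 2*p - 6*q - 4
(∇×F)₂ = ∂F₁/∂r − ∂F₃/∂p = -3*p^2 + 6*q*r^2 - q*r - 2
(∇×F)₃ = ∂F₂/∂p − ∂F₁/∂q = 2*r
∇×F = (-6*p*r^2 + p*r - 2*p - 6*q - 4, -3*p^2 + 6*q*r^2 - q*r - 2, 2*r)
At (2, -3, 1): (0, -29, 2).

(0, -29, 2)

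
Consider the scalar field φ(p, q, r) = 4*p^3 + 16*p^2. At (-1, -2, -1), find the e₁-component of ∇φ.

-20

(∇φ)_1 = ∂φ/∂p = 12*p^2 + 32*p
At (-1, -2, -1): -20.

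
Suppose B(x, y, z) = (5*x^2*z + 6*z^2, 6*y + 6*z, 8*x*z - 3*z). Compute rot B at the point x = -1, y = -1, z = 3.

(∇×B)₁ = ∂B₃/∂y − ∂B₂/∂z = -6
(∇×B)₂ = ∂B₁/∂z − ∂B₃/∂x = 5*x^2 + 4*z
(∇×B)₃ = ∂B₂/∂x − ∂B₁/∂y = 0
∇×B = (-6, 5*x^2 + 4*z, 0)
At (-1, -1, 3): (-6, 17, 0).

(-6, 17, 0)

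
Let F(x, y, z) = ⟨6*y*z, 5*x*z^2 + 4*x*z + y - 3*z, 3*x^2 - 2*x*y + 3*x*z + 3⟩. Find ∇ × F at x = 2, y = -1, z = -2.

(∇×F)₁ = ∂F₃/∂y − ∂F₂/∂z = -10*x*z - 6*x + 3
(∇×F)₂ = ∂F₁/∂z − ∂F₃/∂x = -6*x + 8*y - 3*z
(∇×F)₃ = ∂F₂/∂x − ∂F₁/∂y = 5*z^2 - 2*z
∇×F = (-10*x*z - 6*x + 3, -6*x + 8*y - 3*z, 5*z^2 - 2*z)
At (2, -1, -2): (31, -14, 24).

(31, -14, 24)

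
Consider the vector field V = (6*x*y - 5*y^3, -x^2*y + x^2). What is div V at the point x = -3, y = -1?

-15

∂V₁/∂x = 6*y
∂V₂/∂y = -x^2
∇·V = -x^2 + 6*y
At (-3, -1): -15.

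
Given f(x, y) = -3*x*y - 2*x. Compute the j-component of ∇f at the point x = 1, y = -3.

(∇f)_2 = ∂f/∂y = -3*x
At (1, -3): -3.

-3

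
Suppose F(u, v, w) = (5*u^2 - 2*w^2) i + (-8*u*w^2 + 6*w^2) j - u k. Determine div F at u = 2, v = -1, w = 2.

20

∂F₁/∂u = 10*u
∂F₂/∂v = 0
∂F₃/∂w = 0
∇·F = 10*u
At (2, -1, 2): 20.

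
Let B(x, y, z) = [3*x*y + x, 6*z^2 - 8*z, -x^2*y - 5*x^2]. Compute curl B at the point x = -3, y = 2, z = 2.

(-25, -42, 9)

(∇×B)₁ = ∂B₃/∂y − ∂B₂/∂z = -x^2 - 12*z + 8
(∇×B)₂ = ∂B₁/∂z − ∂B₃/∂x = 2*x*y + 10*x
(∇×B)₃ = ∂B₂/∂x − ∂B₁/∂y = -3*x
∇×B = (-x^2 - 12*z + 8, 2*x*y + 10*x, -3*x)
At (-3, 2, 2): (-25, -42, 9).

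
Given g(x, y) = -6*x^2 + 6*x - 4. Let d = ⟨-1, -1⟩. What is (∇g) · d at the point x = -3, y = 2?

∂g/∂x = -12*x + 6
∂g/∂y = 0
∇g at (-3, 2) = (42, 0)
∇g · d = (42)(-1) + (0)(-1) = -42

-42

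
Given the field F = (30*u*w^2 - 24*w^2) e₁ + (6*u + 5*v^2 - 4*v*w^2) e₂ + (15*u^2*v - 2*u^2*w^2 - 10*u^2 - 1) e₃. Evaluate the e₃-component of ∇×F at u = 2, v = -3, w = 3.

(∇×F)_3 = ∂F₂/∂u − ∂F₁/∂v
= 6 − (0)
= 6
At (2, -3, 3): 6.

6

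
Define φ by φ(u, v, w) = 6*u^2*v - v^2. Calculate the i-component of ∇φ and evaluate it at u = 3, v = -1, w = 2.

(∇φ)_1 = ∂φ/∂u = 12*u*v
At (3, -1, 2): -36.

-36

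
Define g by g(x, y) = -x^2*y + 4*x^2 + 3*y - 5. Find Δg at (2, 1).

∂²g/∂x² = 2*(-y + 4)
∂²g/∂y² = 0
∇²g = -2*y + 8
At (2, 1): 6.

6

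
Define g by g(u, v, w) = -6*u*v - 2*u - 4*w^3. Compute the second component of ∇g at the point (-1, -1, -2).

(∇g)_2 = ∂g/∂v = -6*u
At (-1, -1, -2): 6.

6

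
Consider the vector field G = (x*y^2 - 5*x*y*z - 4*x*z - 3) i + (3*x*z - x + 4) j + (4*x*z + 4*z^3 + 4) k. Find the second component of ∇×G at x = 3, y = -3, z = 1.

29

(∇×G)_2 = ∂G₁/∂z − ∂G₃/∂x
= -5*x*y - 4*x − (4*z)
= -5*x*y - 4*x - 4*z
At (3, -3, 1): 29.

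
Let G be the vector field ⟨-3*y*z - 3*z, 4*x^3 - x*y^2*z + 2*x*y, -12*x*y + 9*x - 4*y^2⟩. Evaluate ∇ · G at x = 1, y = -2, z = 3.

∂G₁/∂x = 0
∂G₂/∂y = -2*x*y*z + 2*x
∂G₃/∂z = 0
∇·G = -2*x*y*z + 2*x
At (1, -2, 3): 14.

14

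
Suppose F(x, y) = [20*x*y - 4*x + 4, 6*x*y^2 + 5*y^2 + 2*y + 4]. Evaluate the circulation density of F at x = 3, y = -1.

-54

∂F₂/∂x = 6*y^2
∂F₁/∂y = 20*x
Scalar curl = -20*x + 6*y^2
At (3, -1): -54.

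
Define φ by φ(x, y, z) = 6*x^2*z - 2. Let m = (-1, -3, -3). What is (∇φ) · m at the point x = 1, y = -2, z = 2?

-42

∂φ/∂x = 12*x*z
∂φ/∂y = 0
∂φ/∂z = 6*x^2
∇φ at (1, -2, 2) = (24, 0, 6)
∇φ · m = (24)(-1) + (0)(-3) + (6)(-3) = -42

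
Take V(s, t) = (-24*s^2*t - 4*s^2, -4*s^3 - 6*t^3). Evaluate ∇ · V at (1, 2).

-176

∂V₁/∂s = -48*s*t - 8*s
∂V₂/∂t = -18*t^2
∇·V = -48*s*t - 8*s - 18*t^2
At (1, 2): -176.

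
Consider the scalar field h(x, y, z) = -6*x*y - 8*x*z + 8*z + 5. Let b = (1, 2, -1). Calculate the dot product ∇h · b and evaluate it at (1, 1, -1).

-10

∂h/∂x = -6*y - 8*z
∂h/∂y = -6*x
∂h/∂z = -8*x + 8
∇h at (1, 1, -1) = (2, -6, 0)
∇h · b = (2)(1) + (-6)(2) + (0)(-1) = -10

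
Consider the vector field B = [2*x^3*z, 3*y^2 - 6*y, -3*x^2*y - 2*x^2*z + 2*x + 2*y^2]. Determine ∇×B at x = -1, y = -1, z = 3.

(-7, -10, 0)

(∇×B)₁ = ∂B₃/∂y − ∂B₂/∂z = -3*x^2 + 4*y
(∇×B)₂ = ∂B₁/∂z − ∂B₃/∂x = 2*x^3 + 6*x*y + 4*x*z - 2
(∇×B)₃ = ∂B₂/∂x − ∂B₁/∂y = 0
∇×B = (-3*x^2 + 4*y, 2*x^3 + 6*x*y + 4*x*z - 2, 0)
At (-1, -1, 3): (-7, -10, 0).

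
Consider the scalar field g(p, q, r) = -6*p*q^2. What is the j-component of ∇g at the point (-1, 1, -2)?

12

(∇g)_2 = ∂g/∂q = -12*p*q
At (-1, 1, -2): 12.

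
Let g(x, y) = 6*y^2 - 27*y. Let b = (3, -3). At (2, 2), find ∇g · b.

∂g/∂x = 0
∂g/∂y = 12*y - 27
∇g at (2, 2) = (0, -3)
∇g · b = (0)(3) + (-3)(-3) = 9

9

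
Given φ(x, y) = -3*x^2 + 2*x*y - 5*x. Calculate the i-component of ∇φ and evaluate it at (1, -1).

-13

(∇φ)_1 = ∂φ/∂x = -6*x + 2*y - 5
At (1, -1): -13.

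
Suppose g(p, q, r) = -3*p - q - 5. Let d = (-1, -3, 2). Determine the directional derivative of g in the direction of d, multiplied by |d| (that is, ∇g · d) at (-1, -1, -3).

6

∂g/∂p = -3
∂g/∂q = -1
∂g/∂r = 0
∇g at (-1, -1, -3) = (-3, -1, 0)
∇g · d = (-3)(-1) + (-1)(-3) + (0)(2) = 6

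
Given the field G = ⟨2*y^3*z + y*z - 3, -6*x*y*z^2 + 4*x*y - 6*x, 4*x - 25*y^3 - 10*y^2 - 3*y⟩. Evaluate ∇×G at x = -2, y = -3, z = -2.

(-762, -61, 164)

(∇×G)₁ = ∂G₃/∂y − ∂G₂/∂z = 12*x*y*z - 75*y^2 - 20*y - 3
(∇×G)₂ = ∂G₁/∂z − ∂G₃/∂x = 2*y^3 + y - 4
(∇×G)₃ = ∂G₂/∂x − ∂G₁/∂y = -6*y^2*z - 6*y*z^2 + 4*y - z - 6
∇×G = (12*x*y*z - 75*y^2 - 20*y - 3, 2*y^3 + y - 4, -6*y^2*z - 6*y*z^2 + 4*y - z - 6)
At (-2, -3, -2): (-762, -61, 164).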